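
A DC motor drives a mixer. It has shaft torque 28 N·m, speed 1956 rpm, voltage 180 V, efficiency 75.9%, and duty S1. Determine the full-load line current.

42 A

ω = 2π×1956/60 = 204.8 rad/s; P_out = τω = 28 × 204.8 = 5734 W
P_in = P_out / η = 5734 / 0.759 = 7555 W
I = P_in / V = 7555 / 180 = 42 A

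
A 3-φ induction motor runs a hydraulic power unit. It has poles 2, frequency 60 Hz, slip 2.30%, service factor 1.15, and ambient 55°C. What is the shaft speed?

n_s = 120f/p = 120×60/2 = 3600 rpm
n = n_s(1 − s) = 3600 × (1 − 0.023) = 3517 rpm

3517 rpm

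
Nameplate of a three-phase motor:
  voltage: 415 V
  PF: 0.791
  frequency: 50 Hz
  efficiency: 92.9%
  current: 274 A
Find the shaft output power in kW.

P_in = √3·V·I·cosφ = 1.732 × 415 × 274 × 0.791 = 155784 W
P_out = η·P_in = 0.929 × 155784 = 144723 W

145 kW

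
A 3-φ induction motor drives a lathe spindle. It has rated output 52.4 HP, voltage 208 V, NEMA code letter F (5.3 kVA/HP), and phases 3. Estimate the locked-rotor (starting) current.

771 A

S_LR = 5.3 × 52.4 = 277.72 kVA
I_LR = S_LR/(√3·V_L) = 277720/(1.732×208) = 771 A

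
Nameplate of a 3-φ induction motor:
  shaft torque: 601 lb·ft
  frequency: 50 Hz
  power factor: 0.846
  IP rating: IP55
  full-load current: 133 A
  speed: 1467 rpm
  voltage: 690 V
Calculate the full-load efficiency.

τ = 601 lb·ft × 1.356 = 815 N·m
ω = 2π × 1467/60 = 153.6 rad/s; P_out = τω = 815 × 153.6 = 125184 W
P_in = √3·V_L·I_L·cosφ = 1.732 × 690 × 133 × 0.846 = 134468 W
η = P_out / P_in = 125184 / 134468 = 0.931 = 93.1%

93.1 %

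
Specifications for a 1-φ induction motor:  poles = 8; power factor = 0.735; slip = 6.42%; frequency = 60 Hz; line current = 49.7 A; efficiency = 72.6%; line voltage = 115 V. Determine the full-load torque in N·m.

34.6 N·m

P_in = V·I·cosφ = 115 × 49.7 × 0.735 = 4201 W
P_out = η·P_in = 0.726 × 4201 = 3050 W
n_s = 120×60/8 = 900 rpm; n = 900×(1−0.0642) = 842 rpm
ω = 2π×842/60 = 88.17 rad/s
τ = P_out/ω = 3050/88.17 = 34.6 N·m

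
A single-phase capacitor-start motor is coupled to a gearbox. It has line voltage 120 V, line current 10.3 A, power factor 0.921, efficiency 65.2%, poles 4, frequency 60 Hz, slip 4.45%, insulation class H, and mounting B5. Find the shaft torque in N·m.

4.12 N·m

P_in = V·I·cosφ = 120 × 10.3 × 0.921 = 1138 W
P_out = η·P_in = 0.652 × 1138 = 742 W
n_s = 120×60/4 = 1800 rpm; n = 1800×(1−0.0445) = 1720 rpm
ω = 2π×1720/60 = 180.1 rad/s
τ = P_out/ω = 742/180.1 = 4.12 N·m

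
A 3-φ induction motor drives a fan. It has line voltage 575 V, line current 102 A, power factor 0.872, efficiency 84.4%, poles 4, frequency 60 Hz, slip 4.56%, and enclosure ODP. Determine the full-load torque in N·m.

416 N·m

P_in = √3·V·I·cosφ = 1.732 × 575 × 102 × 0.872 = 88579 W
P_out = η·P_in = 0.844 × 88579 = 74761 W
n_s = 120×60/4 = 1800 rpm; n = 1800×(1−0.0456) = 1718 rpm
ω = 2π×1718/60 = 179.9 rad/s
τ = P_out/ω = 74761/179.9 = 416 N·m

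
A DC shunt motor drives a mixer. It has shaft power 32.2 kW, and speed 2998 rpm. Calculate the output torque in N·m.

103 N·m

ω = 2π × 2998/60 = 313.9 rad/s
τ = P/ω = 32200/313.9 = 103 N·m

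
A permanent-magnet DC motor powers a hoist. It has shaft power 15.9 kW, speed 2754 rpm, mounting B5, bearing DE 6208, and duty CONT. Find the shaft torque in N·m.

ω = 2π × 2754/60 = 288.4 rad/s
τ = P/ω = 15900/288.4 = 55.1 N·m

55.1 N·m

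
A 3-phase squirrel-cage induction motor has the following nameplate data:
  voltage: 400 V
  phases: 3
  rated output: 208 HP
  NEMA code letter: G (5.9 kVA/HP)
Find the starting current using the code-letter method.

S_LR = 5.9 × 208 = 1227.2 kVA
I_LR = S_LR/(√3·V_L) = 1227200/(1.732×400) = 1770 A

1770 A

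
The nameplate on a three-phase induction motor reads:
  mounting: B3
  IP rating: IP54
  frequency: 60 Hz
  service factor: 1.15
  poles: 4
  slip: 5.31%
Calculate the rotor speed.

1704 rpm

n_s = 120f/p = 120×60/4 = 1800 rpm
n = n_s(1 − s) = 1800 × (1 − 0.0531) = 1704 rpm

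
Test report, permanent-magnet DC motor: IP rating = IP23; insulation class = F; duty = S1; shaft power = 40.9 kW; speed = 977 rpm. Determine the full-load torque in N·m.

ω = 2π × 977/60 = 102.3 rad/s
τ = P/ω = 40900/102.3 = 400 N·m

400 N·m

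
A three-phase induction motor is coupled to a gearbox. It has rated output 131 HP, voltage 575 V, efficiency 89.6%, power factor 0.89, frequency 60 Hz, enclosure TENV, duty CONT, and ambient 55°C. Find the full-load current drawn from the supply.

123 A

P_out = 131 × 746 = 97726 W
P_in = P_out / η = 97726 / 0.896 = 109069 W
I_L = P_in / (√3·V_L·cosφ) = 109069 / (1.732 × 575 × 0.89) = 123 A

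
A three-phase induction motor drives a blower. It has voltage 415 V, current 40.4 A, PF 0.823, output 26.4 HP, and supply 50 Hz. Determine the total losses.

P_in = √3·V·I·cosφ = 1.732×415×40.4×0.823 = 23899 W
P_out = 26.4×746 = 19694 W
Losses = P_in − P_out = 23899 − 19694 = 4205 W

4210 W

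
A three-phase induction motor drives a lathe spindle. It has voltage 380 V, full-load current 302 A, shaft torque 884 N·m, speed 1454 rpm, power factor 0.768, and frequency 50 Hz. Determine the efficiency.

88.2 %

ω = 2π × 1454/60 = 152.3 rad/s; P_out = τω = 884 × 152.3 = 134633 W
P_in = √3·V_L·I_L·cosφ = 1.732 × 380 × 302 × 0.768 = 152651 W
η = P_out / P_in = 134633 / 152651 = 0.882 = 88.2%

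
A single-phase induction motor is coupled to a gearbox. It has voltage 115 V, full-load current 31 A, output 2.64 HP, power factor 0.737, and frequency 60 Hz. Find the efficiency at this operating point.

75.0 %

P_out = 2.64 × 746 = 1969 W
P_in = V·I·cosφ = 115 × 31 × 0.737 = 2627 W
η = P_out / P_in = 1969 / 2627 = 0.750 = 75.0%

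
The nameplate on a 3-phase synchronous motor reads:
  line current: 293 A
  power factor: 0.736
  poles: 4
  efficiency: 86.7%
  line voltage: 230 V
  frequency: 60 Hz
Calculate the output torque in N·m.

395 N·m

P_in = √3·V·I·cosφ = 1.732 × 230 × 293 × 0.736 = 85906 W
P_out = η·P_in = 0.867 × 85906 = 74481 W
n = n_s = 120×60/4 = 1800 rpm (synchronous)
ω = 2π×1800/60 = 188.5 rad/s
τ = P_out/ω = 74481/188.5 = 395 N·m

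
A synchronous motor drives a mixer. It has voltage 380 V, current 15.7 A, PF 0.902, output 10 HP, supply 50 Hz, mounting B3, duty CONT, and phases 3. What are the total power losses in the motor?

1860 W

P_in = √3·V·I·cosφ = 1.732×380×15.7×0.902 = 9320 W
P_out = 10×746 = 7460 W
Losses = P_in − P_out = 9320 − 7460 = 1860 W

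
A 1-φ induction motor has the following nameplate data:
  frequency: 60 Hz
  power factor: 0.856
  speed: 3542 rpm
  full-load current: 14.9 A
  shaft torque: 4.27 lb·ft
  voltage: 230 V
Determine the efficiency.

τ = 4.27 lb·ft × 1.356 = 5.79 N·m
ω = 2π × 3542/60 = 370.9 rad/s; P_out = τω = 5.79 × 370.9 = 2148 W
P_in = V·I·cosφ = 230 × 14.9 × 0.856 = 2934 W
η = P_out / P_in = 2148 / 2934 = 0.732 = 73.2%

73.2 %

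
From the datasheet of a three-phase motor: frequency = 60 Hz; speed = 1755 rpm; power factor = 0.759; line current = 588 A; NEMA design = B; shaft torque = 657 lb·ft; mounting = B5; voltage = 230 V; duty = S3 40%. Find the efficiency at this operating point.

τ = 657 lb·ft × 1.356 = 890.9 N·m
ω = 2π × 1755/60 = 183.8 rad/s; P_out = τω = 890.9 × 183.8 = 163747 W
P_in = √3·V_L·I_L·cosφ = 1.732 × 230 × 588 × 0.759 = 177785 W
η = P_out / P_in = 163747 / 177785 = 0.921 = 92.1%

92.1 %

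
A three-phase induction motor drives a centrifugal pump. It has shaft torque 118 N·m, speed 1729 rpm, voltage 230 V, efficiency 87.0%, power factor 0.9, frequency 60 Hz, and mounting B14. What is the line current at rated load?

ω = 2π×1729/60 = 181.1 rad/s; P_out = τω = 118 × 181.1 = 21370 W
P_in = P_out / η = 21370 / 0.870 = 24563 W
I_L = P_in / (√3·V_L·cosφ) = 24563 / (1.732 × 230 × 0.9) = 68.5 A

68.5 A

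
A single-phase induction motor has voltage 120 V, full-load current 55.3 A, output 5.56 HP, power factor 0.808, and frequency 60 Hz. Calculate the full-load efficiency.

P_out = 5.56 × 746 = 4148 W
P_in = V·I·cosφ = 120 × 55.3 × 0.808 = 5362 W
η = P_out / P_in = 4148 / 5362 = 0.774 = 77.4%

77.4 %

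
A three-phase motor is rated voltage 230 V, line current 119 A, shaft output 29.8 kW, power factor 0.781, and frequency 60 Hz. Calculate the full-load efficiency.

80.5 %

P_out = 29.8 kW = 29800 W
P_in = √3·V_L·I_L·cosφ = 1.732 × 230 × 119 × 0.781 = 37023 W
η = P_out / P_in = 29800 / 37023 = 0.805 = 80.5%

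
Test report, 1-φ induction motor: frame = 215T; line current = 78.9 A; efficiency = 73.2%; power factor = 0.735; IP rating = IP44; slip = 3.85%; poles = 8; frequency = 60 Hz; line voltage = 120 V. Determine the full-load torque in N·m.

P_in = V·I·cosφ = 120 × 78.9 × 0.735 = 6959 W
P_out = η·P_in = 0.732 × 6959 = 5094 W
n_s = 120×60/8 = 900 rpm; n = 900×(1−0.0385) = 865 rpm
ω = 2π×865/60 = 90.58 rad/s
τ = P_out/ω = 5094/90.58 = 56.2 N·m

56.2 N·m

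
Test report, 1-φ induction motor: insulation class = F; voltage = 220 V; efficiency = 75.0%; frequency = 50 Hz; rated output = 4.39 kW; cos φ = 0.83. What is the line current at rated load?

P_out = 4.39 kW = 4390 W
P_in = P_out / η = 4390 / 0.750 = 5853 W
I = P_in / (V·cosφ) = 5853 / (220 × 0.83) = 32.1 A

32.1 A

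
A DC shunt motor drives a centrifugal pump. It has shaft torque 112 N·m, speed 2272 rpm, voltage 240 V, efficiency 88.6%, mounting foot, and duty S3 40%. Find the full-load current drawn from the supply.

125 A

ω = 2π×2272/60 = 237.9 rad/s; P_out = τω = 112 × 237.9 = 26645 W
P_in = P_out / η = 26645 / 0.886 = 30073 W
I = P_in / V = 30073 / 240 = 125 A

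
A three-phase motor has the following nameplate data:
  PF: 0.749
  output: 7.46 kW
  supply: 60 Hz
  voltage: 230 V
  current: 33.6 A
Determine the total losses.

2570 W

P_in = √3·V·I·cosφ = 1.732×230×33.6×0.749 = 10025 W
P_out = 7460 W
Losses = P_in − P_out = 10025 − 7460 = 2565 W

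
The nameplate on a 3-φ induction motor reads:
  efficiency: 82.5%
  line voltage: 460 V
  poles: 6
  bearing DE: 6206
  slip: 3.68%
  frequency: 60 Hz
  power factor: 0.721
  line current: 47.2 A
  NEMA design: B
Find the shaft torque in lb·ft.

P_in = √3·V·I·cosφ = 1.732 × 460 × 47.2 × 0.721 = 27113 W
P_out = η·P_in = 0.825 × 27113 = 22368 W
n_s = 120×60/6 = 1200 rpm; n = 1200×(1−0.0368) = 1156 rpm
ω = 2π×1156/60 = 121.1 rad/s
τ = P_out/ω = 22368/121.1 = 184.7 N·m
In lb·ft: 184.7/1.356 = 136 lb·ft

136 lb·ft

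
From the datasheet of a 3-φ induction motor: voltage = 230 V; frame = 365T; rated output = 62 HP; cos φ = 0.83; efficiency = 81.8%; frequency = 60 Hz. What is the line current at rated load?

P_out = 62 × 746 = 46252 W
P_in = P_out / η = 46252 / 0.818 = 56543 W
I_L = P_in / (√3·V_L·cosφ) = 56543 / (1.732 × 230 × 0.83) = 171 A

171 A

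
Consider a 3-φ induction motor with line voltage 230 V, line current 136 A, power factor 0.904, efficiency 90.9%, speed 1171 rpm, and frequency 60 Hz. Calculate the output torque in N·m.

363 N·m

P_in = √3·V·I·cosφ = 1.732 × 230 × 136 × 0.904 = 48976 W
P_out = η·P_in = 0.909 × 48976 = 44519 W
n = 1171 rpm
ω = 2π×1171/60 = 122.6 rad/s
τ = P_out/ω = 44519/122.6 = 363 N·m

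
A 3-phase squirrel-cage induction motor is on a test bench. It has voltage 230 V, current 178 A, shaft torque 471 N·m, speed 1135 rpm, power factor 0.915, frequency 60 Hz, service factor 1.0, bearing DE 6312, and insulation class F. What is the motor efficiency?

ω = 2π × 1135/60 = 118.9 rad/s; P_out = τω = 471 × 118.9 = 56002 W
P_in = √3·V_L·I_L·cosφ = 1.732 × 230 × 178 × 0.915 = 64881 W
η = P_out / P_in = 56002 / 64881 = 0.863 = 86.3%

86.3 %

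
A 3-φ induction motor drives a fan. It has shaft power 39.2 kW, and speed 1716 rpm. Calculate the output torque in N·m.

218 N·m

ω = 2π × 1716/60 = 179.7 rad/s
τ = P/ω = 39200/179.7 = 218 N·m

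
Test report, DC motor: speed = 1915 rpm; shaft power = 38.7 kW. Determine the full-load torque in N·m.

ω = 2π × 1915/60 = 200.5 rad/s
τ = P/ω = 38700/200.5 = 193 N·m

193 N·m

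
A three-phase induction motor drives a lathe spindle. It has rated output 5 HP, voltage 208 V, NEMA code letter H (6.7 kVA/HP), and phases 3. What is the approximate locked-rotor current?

S_LR = 6.7 × 5 = 33.5 kVA
I_LR = S_LR/(√3·V_L) = 33500/(1.732×208) = 93 A

93 A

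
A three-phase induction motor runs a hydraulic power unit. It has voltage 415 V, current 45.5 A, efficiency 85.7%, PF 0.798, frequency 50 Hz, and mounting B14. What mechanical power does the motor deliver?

P_in = √3·V·I·cosφ = 1.732 × 415 × 45.5 × 0.798 = 26098 W
P_out = η·P_in = 0.857 × 26098 = 22366 W

22.4 kW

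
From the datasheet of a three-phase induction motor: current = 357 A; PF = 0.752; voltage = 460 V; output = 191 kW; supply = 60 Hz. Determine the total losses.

P_in = √3·V·I·cosφ = 1.732×460×357×0.752 = 213891 W
P_out = 191000 W
Losses = P_in − P_out = 213891 − 191000 = 22891 W

22900 W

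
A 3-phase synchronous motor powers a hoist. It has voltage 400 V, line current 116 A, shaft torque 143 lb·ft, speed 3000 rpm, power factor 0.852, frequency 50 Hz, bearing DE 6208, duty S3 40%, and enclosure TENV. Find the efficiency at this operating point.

89.0 %

τ = 143 lb·ft × 1.356 = 193.9 N·m
ω = 2π × 3000/60 = 314.2 rad/s; P_out = τω = 193.9 × 314.2 = 60923 W
P_in = √3·V_L·I_L·cosφ = 1.732 × 400 × 116 × 0.852 = 68471 W
η = P_out / P_in = 60923 / 68471 = 0.890 = 89.0%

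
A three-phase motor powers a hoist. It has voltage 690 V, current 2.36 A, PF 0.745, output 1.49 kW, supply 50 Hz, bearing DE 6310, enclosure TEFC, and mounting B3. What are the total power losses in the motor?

611 W

P_in = √3·V·I·cosφ = 1.732×690×2.36×0.745 = 2101 W
P_out = 1490 W
Losses = P_in − P_out = 2101 − 1490 = 611 W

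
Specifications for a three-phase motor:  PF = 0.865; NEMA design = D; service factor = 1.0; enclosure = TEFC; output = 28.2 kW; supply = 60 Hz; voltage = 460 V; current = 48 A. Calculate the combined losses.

P_in = √3·V·I·cosφ = 1.732×460×48×0.865 = 33080 W
P_out = 28200 W
Losses = P_in − P_out = 33080 − 28200 = 4880 W

4880 W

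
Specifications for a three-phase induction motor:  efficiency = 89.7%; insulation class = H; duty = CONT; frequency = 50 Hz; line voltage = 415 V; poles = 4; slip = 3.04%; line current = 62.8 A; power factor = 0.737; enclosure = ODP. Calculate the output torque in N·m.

P_in = √3·V·I·cosφ = 1.732 × 415 × 62.8 × 0.737 = 33268 W
P_out = η·P_in = 0.897 × 33268 = 29841 W
n_s = 120×50/4 = 1500 rpm; n = 1500×(1−0.0304) = 1454 rpm
ω = 2π×1454/60 = 152.3 rad/s
τ = P_out/ω = 29841/152.3 = 196 N·m

196 N·m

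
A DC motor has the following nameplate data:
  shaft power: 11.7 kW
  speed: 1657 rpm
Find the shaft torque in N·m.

ω = 2π × 1657/60 = 173.5 rad/s
τ = P/ω = 11700/173.5 = 67.4 N·m

67.4 N·m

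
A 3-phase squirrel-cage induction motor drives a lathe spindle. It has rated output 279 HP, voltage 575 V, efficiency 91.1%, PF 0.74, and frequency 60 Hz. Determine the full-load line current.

310 A

P_out = 279 × 746 = 208134 W
P_in = P_out / η = 208134 / 0.911 = 228468 W
I_L = P_in / (√3·V_L·cosφ) = 228468 / (1.732 × 575 × 0.74) = 310 A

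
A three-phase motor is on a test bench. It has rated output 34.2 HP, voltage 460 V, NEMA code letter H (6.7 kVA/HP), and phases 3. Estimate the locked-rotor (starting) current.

288 A

S_LR = 6.7 × 34.2 = 229.14 kVA
I_LR = S_LR/(√3·V_L) = 229140/(1.732×460) = 288 A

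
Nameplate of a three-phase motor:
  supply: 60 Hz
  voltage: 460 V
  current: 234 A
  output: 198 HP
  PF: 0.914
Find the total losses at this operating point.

P_in = √3·V·I·cosφ = 1.732×460×234×0.914 = 170399 W
P_out = 198×746 = 147708 W
Losses = P_in − P_out = 170399 − 147708 = 22691 W

22700 W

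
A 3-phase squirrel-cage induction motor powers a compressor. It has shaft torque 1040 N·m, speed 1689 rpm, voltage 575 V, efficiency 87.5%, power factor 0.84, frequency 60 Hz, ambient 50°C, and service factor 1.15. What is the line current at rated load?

ω = 2π×1689/60 = 176.9 rad/s; P_out = τω = 1040 × 176.9 = 183976 W
P_in = P_out / η = 183976 / 0.875 = 210258 W
I_L = P_in / (√3·V_L·cosφ) = 210258 / (1.732 × 575 × 0.84) = 251 A

251 A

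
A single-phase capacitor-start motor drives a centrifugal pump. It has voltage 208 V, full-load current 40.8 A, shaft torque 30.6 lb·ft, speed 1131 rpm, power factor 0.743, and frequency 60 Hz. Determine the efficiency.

77.9 %

τ = 30.6 lb·ft × 1.356 = 41.49 N·m
ω = 2π × 1131/60 = 118.4 rad/s; P_out = τω = 41.49 × 118.4 = 4912 W
P_in = V·I·cosφ = 208 × 40.8 × 0.743 = 6305 W
η = P_out / P_in = 4912 / 6305 = 0.779 = 77.9%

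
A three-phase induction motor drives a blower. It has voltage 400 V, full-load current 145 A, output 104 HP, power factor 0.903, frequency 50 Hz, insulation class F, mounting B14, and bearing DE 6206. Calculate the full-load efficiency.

P_out = 104 × 746 = 77584 W
P_in = √3·V_L·I_L·cosφ = 1.732 × 400 × 145 × 0.903 = 90712 W
η = P_out / P_in = 77584 / 90712 = 0.855 = 85.5%

85.5 %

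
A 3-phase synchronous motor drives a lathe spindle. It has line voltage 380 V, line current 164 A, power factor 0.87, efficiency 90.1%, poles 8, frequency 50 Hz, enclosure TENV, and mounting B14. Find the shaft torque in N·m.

P_in = √3·V·I·cosφ = 1.732 × 380 × 164 × 0.87 = 93906 W
P_out = η·P_in = 0.901 × 93906 = 84609 W
n = n_s = 120×50/8 = 750 rpm (synchronous)
ω = 2π×750/60 = 78.54 rad/s
τ = P_out/ω = 84609/78.54 = 1080 N·m

1080 N·m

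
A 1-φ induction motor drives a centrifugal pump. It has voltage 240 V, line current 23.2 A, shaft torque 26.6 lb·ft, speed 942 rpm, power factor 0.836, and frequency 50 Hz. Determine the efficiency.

τ = 26.6 lb·ft × 1.356 = 36.07 N·m
ω = 2π × 942/60 = 98.65 rad/s; P_out = τω = 36.07 × 98.65 = 3558 W
P_in = V·I·cosφ = 240 × 23.2 × 0.836 = 4655 W
η = P_out / P_in = 3558 / 4655 = 0.764 = 76.4%

76.4 %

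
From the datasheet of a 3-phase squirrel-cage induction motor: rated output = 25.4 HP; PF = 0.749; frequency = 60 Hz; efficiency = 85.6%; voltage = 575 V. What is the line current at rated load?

29.7 A

P_out = 25.4 × 746 = 18948 W
P_in = P_out / η = 18948 / 0.856 = 22136 W
I_L = P_in / (√3·V_L·cosφ) = 22136 / (1.732 × 575 × 0.749) = 29.7 A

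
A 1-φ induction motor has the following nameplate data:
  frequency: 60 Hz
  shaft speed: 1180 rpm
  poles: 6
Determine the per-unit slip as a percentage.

1.7 %

n_s = 120f/p = 120×60/6 = 1200 rpm
s = (n_s − n)/n_s = (1200 − 1180)/1200 = 0.0167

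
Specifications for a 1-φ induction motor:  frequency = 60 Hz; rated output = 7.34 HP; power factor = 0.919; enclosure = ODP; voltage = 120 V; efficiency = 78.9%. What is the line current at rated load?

P_out = 7.34 × 746 = 5476 W
P_in = P_out / η = 5476 / 0.789 = 6940 W
I = P_in / (V·cosφ) = 6940 / (120 × 0.919) = 62.9 A

62.9 A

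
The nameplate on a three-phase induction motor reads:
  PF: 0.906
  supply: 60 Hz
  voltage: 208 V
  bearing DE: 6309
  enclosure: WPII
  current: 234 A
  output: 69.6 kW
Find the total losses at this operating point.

P_in = √3·V·I·cosφ = 1.732×208×234×0.906 = 76376 W
P_out = 69600 W
Losses = P_in − P_out = 76376 − 69600 = 6776 W

6.78 kW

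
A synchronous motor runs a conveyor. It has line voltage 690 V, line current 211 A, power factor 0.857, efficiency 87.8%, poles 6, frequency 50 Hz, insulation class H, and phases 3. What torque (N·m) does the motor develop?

P_in = √3·V·I·cosφ = 1.732 × 690 × 211 × 0.857 = 216103 W
P_out = η·P_in = 0.878 × 216103 = 189738 W
n = n_s = 120×50/6 = 1000 rpm (synchronous)
ω = 2π×1000/60 = 104.7 rad/s
τ = P_out/ω = 189738/104.7 = 1810 N·m

1810 N·m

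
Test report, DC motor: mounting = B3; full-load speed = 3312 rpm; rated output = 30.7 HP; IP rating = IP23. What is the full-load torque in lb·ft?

P_out = 30.7 × 746 = 22902 W
ω = 2π × 3312/60 = 346.8 rad/s
τ = P_out/ω = 22902/346.8 = 66.04 N·m
In lb·ft: 66.04/1.356 = 48.7 lb·ft

48.7 lb·ft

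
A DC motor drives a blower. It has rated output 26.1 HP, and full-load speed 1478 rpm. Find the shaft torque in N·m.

P_out = 26.1 × 746 = 19471 W
ω = 2π × 1478/60 = 154.8 rad/s
τ = P_out/ω = 19471/154.8 = 126 N·m

126 N·m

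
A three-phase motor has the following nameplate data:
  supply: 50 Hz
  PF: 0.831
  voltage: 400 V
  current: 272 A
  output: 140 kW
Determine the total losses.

P_in = √3·V·I·cosφ = 1.732×400×272×0.831 = 156595 W
P_out = 140000 W
Losses = P_in − P_out = 156595 − 140000 = 16595 W

16600 W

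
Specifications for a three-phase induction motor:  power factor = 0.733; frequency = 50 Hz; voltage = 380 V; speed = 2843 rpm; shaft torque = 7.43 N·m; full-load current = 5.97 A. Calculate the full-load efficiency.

ω = 2π × 2843/60 = 297.7 rad/s; P_out = τω = 7.43 × 297.7 = 2212 W
P_in = √3·V_L·I_L·cosφ = 1.732 × 380 × 5.97 × 0.733 = 2880 W
η = P_out / P_in = 2212 / 2880 = 0.768 = 76.8%

76.8 %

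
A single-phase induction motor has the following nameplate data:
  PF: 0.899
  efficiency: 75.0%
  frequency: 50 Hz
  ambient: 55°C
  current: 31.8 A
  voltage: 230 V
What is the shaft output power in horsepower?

6.61 HP

P_in = V·I·cosφ = 230 × 31.8 × 0.899 = 6575 W
P_out = η·P_in = 0.75 × 6575 = 4931 W
= 4931/746 = 6.61 HP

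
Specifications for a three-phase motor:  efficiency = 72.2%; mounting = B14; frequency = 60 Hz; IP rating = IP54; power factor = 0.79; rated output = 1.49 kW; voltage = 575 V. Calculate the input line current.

2.62 A

P_out = 1.49 kW = 1490 W
P_in = P_out / η = 1490 / 0.722 = 2064 W
I_L = P_in / (√3·V_L·cosφ) = 2064 / (1.732 × 575 × 0.79) = 2.62 A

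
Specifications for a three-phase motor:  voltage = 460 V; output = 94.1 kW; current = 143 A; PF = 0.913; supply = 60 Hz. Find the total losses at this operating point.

P_in = √3·V·I·cosφ = 1.732×460×143×0.913 = 104019 W
P_out = 94100 W
Losses = P_in − P_out = 104019 − 94100 = 9919 W

9920 W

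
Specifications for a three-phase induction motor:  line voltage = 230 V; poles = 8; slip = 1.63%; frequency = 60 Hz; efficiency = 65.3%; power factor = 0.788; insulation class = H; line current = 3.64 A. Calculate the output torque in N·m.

8.05 N·m

P_in = √3·V·I·cosφ = 1.732 × 230 × 3.64 × 0.788 = 1143 W
P_out = η·P_in = 0.653 × 1143 = 746 W
n_s = 120×60/8 = 900 rpm; n = 900×(1−0.0163) = 885 rpm
ω = 2π×885/60 = 92.68 rad/s
τ = P_out/ω = 746/92.68 = 8.05 N·m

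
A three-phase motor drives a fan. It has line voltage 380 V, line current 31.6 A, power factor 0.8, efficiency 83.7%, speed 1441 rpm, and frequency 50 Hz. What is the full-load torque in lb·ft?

68.1 lb·ft

P_in = √3·V·I·cosφ = 1.732 × 380 × 31.6 × 0.8 = 16638 W
P_out = η·P_in = 0.837 × 16638 = 13926 W
n = 1441 rpm
ω = 2π×1441/60 = 150.9 rad/s
τ = P_out/ω = 13926/150.9 = 92.29 N·m
In lb·ft: 92.29/1.356 = 68.1 lb·ft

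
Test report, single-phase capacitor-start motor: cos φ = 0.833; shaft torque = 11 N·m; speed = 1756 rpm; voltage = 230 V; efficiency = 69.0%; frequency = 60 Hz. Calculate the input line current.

ω = 2π×1756/60 = 183.9 rad/s; P_out = τω = 11 × 183.9 = 2023 W
P_in = P_out / η = 2023 / 0.690 = 2932 W
I = P_in / (V·cosφ) = 2932 / (230 × 0.833) = 15.3 A

15.3 A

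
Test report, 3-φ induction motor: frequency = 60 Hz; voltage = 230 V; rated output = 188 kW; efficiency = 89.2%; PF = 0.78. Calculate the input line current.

678 A

P_out = 188 kW = 188000 W
P_in = P_out / η = 188000 / 0.892 = 210762 W
I_L = P_in / (√3·V_L·cosφ) = 210762 / (1.732 × 230 × 0.78) = 678 A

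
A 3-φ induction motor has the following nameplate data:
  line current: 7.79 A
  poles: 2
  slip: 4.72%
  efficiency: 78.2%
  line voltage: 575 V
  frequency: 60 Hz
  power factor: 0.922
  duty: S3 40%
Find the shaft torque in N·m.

15.6 N·m

P_in = √3·V·I·cosφ = 1.732 × 575 × 7.79 × 0.922 = 7153 W
P_out = η·P_in = 0.782 × 7153 = 5594 W
n_s = 120×60/2 = 3600 rpm; n = 3600×(1−0.0472) = 3430 rpm
ω = 2π×3430/60 = 359.2 rad/s
τ = P_out/ω = 5594/359.2 = 15.6 N·m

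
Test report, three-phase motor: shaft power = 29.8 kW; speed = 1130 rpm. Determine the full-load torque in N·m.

252 N·m

ω = 2π × 1130/60 = 118.3 rad/s
τ = P/ω = 29800/118.3 = 252 N·m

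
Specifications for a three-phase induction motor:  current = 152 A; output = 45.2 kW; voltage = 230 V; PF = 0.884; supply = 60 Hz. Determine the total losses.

8330 W

P_in = √3·V·I·cosφ = 1.732×230×152×0.884 = 53527 W
P_out = 45200 W
Losses = P_in − P_out = 53527 − 45200 = 8327 W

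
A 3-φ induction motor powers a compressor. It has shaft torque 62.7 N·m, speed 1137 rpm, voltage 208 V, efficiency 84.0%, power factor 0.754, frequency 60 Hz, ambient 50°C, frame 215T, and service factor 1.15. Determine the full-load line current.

ω = 2π×1137/60 = 119.1 rad/s; P_out = τω = 62.7 × 119.1 = 7468 W
P_in = P_out / η = 7468 / 0.840 = 8890 W
I_L = P_in / (√3·V_L·cosφ) = 8890 / (1.732 × 208 × 0.754) = 32.7 A

32.7 A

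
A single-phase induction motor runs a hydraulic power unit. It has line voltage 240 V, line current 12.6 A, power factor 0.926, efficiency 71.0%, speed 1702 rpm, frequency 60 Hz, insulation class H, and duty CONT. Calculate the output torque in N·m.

11.2 N·m

P_in = V·I·cosφ = 240 × 12.6 × 0.926 = 2800 W
P_out = η·P_in = 0.71 × 2800 = 1988 W
n = 1702 rpm
ω = 2π×1702/60 = 178.2 rad/s
τ = P_out/ω = 1988/178.2 = 11.2 N·m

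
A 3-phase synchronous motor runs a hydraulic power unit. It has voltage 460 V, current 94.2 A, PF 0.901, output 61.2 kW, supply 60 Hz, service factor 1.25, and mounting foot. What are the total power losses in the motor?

P_in = √3·V·I·cosφ = 1.732×460×94.2×0.901 = 67621 W
P_out = 61200 W
Losses = P_in − P_out = 67621 − 61200 = 6421 W

6.42 kW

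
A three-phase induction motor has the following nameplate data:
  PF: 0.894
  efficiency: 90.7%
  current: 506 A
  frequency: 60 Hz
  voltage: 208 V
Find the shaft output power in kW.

P_in = √3·V·I·cosφ = 1.732 × 208 × 506 × 0.894 = 162967 W
P_out = η·P_in = 0.907 × 162967 = 147811 W

148 kW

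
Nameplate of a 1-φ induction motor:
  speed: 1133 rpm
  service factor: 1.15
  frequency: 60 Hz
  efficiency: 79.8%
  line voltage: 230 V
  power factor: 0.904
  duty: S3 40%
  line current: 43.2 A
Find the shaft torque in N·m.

60.4 N·m

P_in = V·I·cosφ = 230 × 43.2 × 0.904 = 8982 W
P_out = η·P_in = 0.798 × 8982 = 7168 W
n = 1133 rpm
ω = 2π×1133/60 = 118.6 rad/s
τ = P_out/ω = 7168/118.6 = 60.4 N·m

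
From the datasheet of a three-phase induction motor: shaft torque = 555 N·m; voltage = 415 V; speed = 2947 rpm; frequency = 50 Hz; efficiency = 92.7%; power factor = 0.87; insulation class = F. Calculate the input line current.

ω = 2π×2947/60 = 308.6 rad/s; P_out = τω = 555 × 308.6 = 171273 W
P_in = P_out / η = 171273 / 0.927 = 184761 W
I_L = P_in / (√3·V_L·cosφ) = 184761 / (1.732 × 415 × 0.87) = 295 A

295 A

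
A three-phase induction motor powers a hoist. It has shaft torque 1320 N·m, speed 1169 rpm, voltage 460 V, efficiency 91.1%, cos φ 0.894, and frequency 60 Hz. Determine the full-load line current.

ω = 2π×1169/60 = 122.4 rad/s; P_out = τω = 1320 × 122.4 = 161568 W
P_in = P_out / η = 161568 / 0.911 = 177352 W
I_L = P_in / (√3·V_L·cosφ) = 177352 / (1.732 × 460 × 0.894) = 249 A

249 A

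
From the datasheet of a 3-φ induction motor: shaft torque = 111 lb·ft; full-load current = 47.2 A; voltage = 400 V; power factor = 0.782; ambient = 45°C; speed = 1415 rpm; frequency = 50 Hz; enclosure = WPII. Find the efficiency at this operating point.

87.2 %

τ = 111 lb·ft × 1.356 = 150.5 N·m
ω = 2π × 1415/60 = 148.2 rad/s; P_out = τω = 150.5 × 148.2 = 22304 W
P_in = √3·V_L·I_L·cosφ = 1.732 × 400 × 47.2 × 0.782 = 25572 W
η = P_out / P_in = 22304 / 25572 = 0.872 = 87.2%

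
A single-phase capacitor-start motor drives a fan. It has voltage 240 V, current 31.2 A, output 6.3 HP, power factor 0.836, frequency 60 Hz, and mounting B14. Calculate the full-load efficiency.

75.1 %

P_out = 6.3 × 746 = 4700 W
P_in = V·I·cosφ = 240 × 31.2 × 0.836 = 6260 W
η = P_out / P_in = 4700 / 6260 = 0.751 = 75.1%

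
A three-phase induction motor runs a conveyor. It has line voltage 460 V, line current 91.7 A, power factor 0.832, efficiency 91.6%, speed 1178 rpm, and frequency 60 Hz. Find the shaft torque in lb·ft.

P_in = √3·V·I·cosφ = 1.732 × 460 × 91.7 × 0.832 = 60785 W
P_out = η·P_in = 0.916 × 60785 = 55679 W
n = 1178 rpm
ω = 2π×1178/60 = 123.4 rad/s
τ = P_out/ω = 55679/123.4 = 451.2 N·m
In lb·ft: 451.2/1.356 = 333 lb·ft

333 lb·ft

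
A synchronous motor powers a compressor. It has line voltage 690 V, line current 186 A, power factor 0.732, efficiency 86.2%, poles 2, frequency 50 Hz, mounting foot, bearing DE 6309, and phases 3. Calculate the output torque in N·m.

P_in = √3·V·I·cosφ = 1.732 × 690 × 186 × 0.732 = 162713 W
P_out = η·P_in = 0.862 × 162713 = 140259 W
n = n_s = 120×50/2 = 3000 rpm (synchronous)
ω = 2π×3000/60 = 314.2 rad/s
τ = P_out/ω = 140259/314.2 = 446 N·m

446 N·m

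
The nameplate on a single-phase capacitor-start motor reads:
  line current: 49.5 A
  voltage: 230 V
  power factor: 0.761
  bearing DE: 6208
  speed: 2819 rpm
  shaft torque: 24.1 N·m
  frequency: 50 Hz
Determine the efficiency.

82.1 %

ω = 2π × 2819/60 = 295.2 rad/s; P_out = τω = 24.1 × 295.2 = 7114 W
P_in = V·I·cosφ = 230 × 49.5 × 0.761 = 8664 W
η = P_out / P_in = 7114 / 8664 = 0.821 = 82.1%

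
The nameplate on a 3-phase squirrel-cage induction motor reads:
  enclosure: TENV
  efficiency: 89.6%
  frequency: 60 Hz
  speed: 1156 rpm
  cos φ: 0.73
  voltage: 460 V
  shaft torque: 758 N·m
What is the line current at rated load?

ω = 2π×1156/60 = 121.1 rad/s; P_out = τω = 758 × 121.1 = 91794 W
P_in = P_out / η = 91794 / 0.896 = 102449 W
I_L = P_in / (√3·V_L·cosφ) = 102449 / (1.732 × 460 × 0.73) = 176 A

176 A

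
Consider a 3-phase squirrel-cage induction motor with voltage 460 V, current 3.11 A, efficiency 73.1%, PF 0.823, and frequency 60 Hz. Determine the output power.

1.49 kW

P_in = √3·V·I·cosφ = 1.732 × 460 × 3.11 × 0.823 = 2039 W
P_out = η·P_in = 0.731 × 2039 = 1491 W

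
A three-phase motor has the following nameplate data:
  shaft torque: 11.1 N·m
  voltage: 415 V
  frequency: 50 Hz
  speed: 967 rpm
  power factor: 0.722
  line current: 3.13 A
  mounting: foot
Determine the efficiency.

ω = 2π × 967/60 = 101.3 rad/s; P_out = τω = 11.1 × 101.3 = 1124 W
P_in = √3·V_L·I_L·cosφ = 1.732 × 415 × 3.13 × 0.722 = 1624 W
η = P_out / P_in = 1124 / 1624 = 0.692 = 69.2%

69.2 %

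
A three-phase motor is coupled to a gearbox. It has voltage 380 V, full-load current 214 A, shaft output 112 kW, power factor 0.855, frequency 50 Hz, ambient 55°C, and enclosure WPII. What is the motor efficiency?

93.0 %

P_out = 112 kW = 112000 W
P_in = √3·V_L·I_L·cosφ = 1.732 × 380 × 214 × 0.855 = 120424 W
η = P_out / P_in = 112000 / 120424 = 0.930 = 93.0%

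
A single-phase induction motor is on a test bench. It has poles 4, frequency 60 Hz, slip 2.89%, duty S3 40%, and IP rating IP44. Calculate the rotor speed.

1748 rpm

n_s = 120f/p = 120×60/4 = 1800 rpm
n = n_s(1 − s) = 1800 × (1 − 0.0289) = 1748 rpm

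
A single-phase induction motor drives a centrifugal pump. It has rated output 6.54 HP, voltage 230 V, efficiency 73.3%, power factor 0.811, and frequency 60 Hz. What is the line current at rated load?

35.7 A

P_out = 6.54 × 746 = 4879 W
P_in = P_out / η = 4879 / 0.733 = 6656 W
I = P_in / (V·cosφ) = 6656 / (230 × 0.811) = 35.7 A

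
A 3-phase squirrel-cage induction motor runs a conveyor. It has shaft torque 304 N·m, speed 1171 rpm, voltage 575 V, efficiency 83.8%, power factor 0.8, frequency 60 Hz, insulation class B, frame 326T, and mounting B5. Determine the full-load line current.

55.8 A

ω = 2π×1171/60 = 122.6 rad/s; P_out = τω = 304 × 122.6 = 37270 W
P_in = P_out / η = 37270 / 0.838 = 44475 W
I_L = P_in / (√3·V_L·cosφ) = 44475 / (1.732 × 575 × 0.8) = 55.8 A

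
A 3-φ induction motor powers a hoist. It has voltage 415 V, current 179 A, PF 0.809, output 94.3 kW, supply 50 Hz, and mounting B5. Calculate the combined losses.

9790 W

P_in = √3·V·I·cosφ = 1.732×415×179×0.809 = 104087 W
P_out = 94300 W
Losses = P_in − P_out = 104087 − 94300 = 9787 W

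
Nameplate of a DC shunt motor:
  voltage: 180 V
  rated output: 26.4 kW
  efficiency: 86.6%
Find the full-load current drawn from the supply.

169 A

P_out = 26.4 kW = 26400 W
P_in = P_out / η = 26400 / 0.866 = 30485 W
I = P_in / V = 30485 / 180 = 169 A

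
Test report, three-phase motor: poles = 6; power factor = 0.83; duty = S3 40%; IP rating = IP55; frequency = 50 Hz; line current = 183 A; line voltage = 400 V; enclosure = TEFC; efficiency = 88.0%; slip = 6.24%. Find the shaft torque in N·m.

943 N·m

P_in = √3·V·I·cosφ = 1.732 × 400 × 183 × 0.83 = 105229 W
P_out = η·P_in = 0.88 × 105229 = 92602 W
n_s = 120×50/6 = 1000 rpm; n = 1000×(1−0.0624) = 938 rpm
ω = 2π×938/60 = 98.23 rad/s
τ = P_out/ω = 92602/98.23 = 943 N·m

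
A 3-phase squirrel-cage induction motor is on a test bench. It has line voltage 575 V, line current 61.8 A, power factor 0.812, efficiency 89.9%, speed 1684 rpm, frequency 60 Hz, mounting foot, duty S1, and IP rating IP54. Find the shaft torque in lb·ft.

P_in = √3·V·I·cosφ = 1.732 × 575 × 61.8 × 0.812 = 49976 W
P_out = η·P_in = 0.899 × 49976 = 44928 W
n = 1684 rpm
ω = 2π×1684/60 = 176.3 rad/s
τ = P_out/ω = 44928/176.3 = 254.8 N·m
In lb·ft: 254.8/1.356 = 188 lb·ft

188 lb·ft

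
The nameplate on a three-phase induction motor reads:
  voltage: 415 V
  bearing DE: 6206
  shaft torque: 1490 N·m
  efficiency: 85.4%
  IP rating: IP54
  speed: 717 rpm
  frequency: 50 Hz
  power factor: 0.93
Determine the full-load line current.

196 A

ω = 2π×717/60 = 75.08 rad/s; P_out = τω = 1490 × 75.08 = 111869 W
P_in = P_out / η = 111869 / 0.854 = 130994 W
I_L = P_in / (√3·V_L·cosφ) = 130994 / (1.732 × 415 × 0.93) = 196 A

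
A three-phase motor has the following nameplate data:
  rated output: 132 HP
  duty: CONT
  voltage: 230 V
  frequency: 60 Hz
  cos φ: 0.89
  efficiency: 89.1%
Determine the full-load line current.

312 A

P_out = 132 × 746 = 98472 W
P_in = P_out / η = 98472 / 0.891 = 110519 W
I_L = P_in / (√3·V_L·cosφ) = 110519 / (1.732 × 230 × 0.89) = 312 A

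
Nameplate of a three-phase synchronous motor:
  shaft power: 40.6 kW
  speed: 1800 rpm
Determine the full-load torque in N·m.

ω = 2π × 1800/60 = 188.5 rad/s
τ = P/ω = 40600/188.5 = 215 N·m

215 N·m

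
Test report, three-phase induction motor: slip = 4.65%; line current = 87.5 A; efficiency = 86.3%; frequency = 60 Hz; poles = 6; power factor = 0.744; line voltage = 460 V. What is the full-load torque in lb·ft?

276 lb·ft

P_in = √3·V·I·cosφ = 1.732 × 460 × 87.5 × 0.744 = 51866 W
P_out = η·P_in = 0.863 × 51866 = 44760 W
n_s = 120×60/6 = 1200 rpm; n = 1200×(1−0.0465) = 1144 rpm
ω = 2π×1144/60 = 119.8 rad/s
τ = P_out/ω = 44760/119.8 = 373.6 N·m
In lb·ft: 373.6/1.356 = 276 lb·ft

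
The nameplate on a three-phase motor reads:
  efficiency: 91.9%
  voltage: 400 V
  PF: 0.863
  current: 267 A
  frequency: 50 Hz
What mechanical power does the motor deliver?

P_in = √3·V·I·cosφ = 1.732 × 400 × 267 × 0.863 = 159636 W
P_out = η·P_in = 0.919 × 159636 = 146705 W

147 kW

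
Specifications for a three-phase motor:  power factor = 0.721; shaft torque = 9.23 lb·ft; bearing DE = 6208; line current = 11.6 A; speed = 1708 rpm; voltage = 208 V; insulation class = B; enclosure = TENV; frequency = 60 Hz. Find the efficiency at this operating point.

τ = 9.23 lb·ft × 1.356 = 12.52 N·m
ω = 2π × 1708/60 = 178.9 rad/s; P_out = τω = 12.52 × 178.9 = 2240 W
P_in = √3·V_L·I_L·cosφ = 1.732 × 208 × 11.6 × 0.721 = 3013 W
η = P_out / P_in = 2240 / 3013 = 0.743 = 74.3%

74.3 %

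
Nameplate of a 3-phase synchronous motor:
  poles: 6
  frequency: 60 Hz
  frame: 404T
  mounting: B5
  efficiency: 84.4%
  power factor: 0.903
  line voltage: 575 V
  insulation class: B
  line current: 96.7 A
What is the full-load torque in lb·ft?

P_in = √3·V·I·cosφ = 1.732 × 575 × 96.7 × 0.903 = 86962 W
P_out = η·P_in = 0.844 × 86962 = 73396 W
n = n_s = 120×60/6 = 1200 rpm (synchronous)
ω = 2π×1200/60 = 125.7 rad/s
τ = P_out/ω = 73396/125.7 = 583.9 N·m
In lb·ft: 583.9/1.356 = 431 lb·ft

431 lb·ft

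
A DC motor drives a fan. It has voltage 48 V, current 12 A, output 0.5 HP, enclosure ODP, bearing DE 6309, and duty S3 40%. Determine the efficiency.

P_out = 0.5 × 746 = 373 W
P_in = V·I = 48 × 12 = 576 W
η = P_out / P_in = 373 / 576 = 0.648 = 64.8%

64.8 %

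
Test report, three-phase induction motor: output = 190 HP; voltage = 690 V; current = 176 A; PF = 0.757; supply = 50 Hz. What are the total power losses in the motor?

P_in = √3·V·I·cosφ = 1.732×690×176×0.757 = 159223 W
P_out = 190×746 = 141740 W
Losses = P_in − P_out = 159223 − 141740 = 17483 W

17500 W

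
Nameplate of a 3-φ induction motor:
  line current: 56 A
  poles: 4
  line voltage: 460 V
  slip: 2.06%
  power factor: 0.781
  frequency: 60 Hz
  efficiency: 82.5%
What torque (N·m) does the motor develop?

156 N·m

P_in = √3·V·I·cosφ = 1.732 × 460 × 56 × 0.781 = 34845 W
P_out = η·P_in = 0.825 × 34845 = 28747 W
n_s = 120×60/4 = 1800 rpm; n = 1800×(1−0.0206) = 1763 rpm
ω = 2π×1763/60 = 184.6 rad/s
τ = P_out/ω = 28747/184.6 = 156 N·m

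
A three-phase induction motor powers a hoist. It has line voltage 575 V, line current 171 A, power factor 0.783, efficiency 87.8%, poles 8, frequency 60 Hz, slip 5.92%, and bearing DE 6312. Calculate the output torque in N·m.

1320 N·m

P_in = √3·V·I·cosφ = 1.732 × 575 × 171 × 0.783 = 133344 W
P_out = η·P_in = 0.878 × 133344 = 117076 W
n_s = 120×60/8 = 900 rpm; n = 900×(1−0.0592) = 847 rpm
ω = 2π×847/60 = 88.7 rad/s
τ = P_out/ω = 117076/88.7 = 1320 N·m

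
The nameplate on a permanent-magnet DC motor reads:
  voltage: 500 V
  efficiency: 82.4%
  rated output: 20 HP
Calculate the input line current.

P_out = 20 × 746 = 14920 W
P_in = P_out / η = 14920 / 0.824 = 18107 W
I = P_in / V = 18107 / 500 = 36.2 A

36.2 A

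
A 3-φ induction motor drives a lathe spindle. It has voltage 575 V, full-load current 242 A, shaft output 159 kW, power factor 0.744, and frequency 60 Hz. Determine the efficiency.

P_out = 159 kW = 159000 W
P_in = √3·V_L·I_L·cosφ = 1.732 × 575 × 242 × 0.744 = 179310 W
η = P_out / P_in = 159000 / 179310 = 0.887 = 88.7%

88.7 %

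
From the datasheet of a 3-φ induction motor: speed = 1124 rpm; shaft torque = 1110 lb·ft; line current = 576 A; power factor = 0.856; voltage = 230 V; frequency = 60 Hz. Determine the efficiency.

τ = 1110 lb·ft × 1.356 = 1505 N·m
ω = 2π × 1124/60 = 117.7 rad/s; P_out = τω = 1505 × 117.7 = 177139 W
P_in = √3·V_L·I_L·cosφ = 1.732 × 230 × 576 × 0.856 = 196414 W
η = P_out / P_in = 177139 / 196414 = 0.902 = 90.2%

90.2 %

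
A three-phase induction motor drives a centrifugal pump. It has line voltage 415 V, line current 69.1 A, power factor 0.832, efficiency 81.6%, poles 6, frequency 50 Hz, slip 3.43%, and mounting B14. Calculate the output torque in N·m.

P_in = √3·V·I·cosφ = 1.732 × 415 × 69.1 × 0.832 = 41324 W
P_out = η·P_in = 0.816 × 41324 = 33720 W
n_s = 120×50/6 = 1000 rpm; n = 1000×(1−0.0343) = 966 rpm
ω = 2π×966/60 = 101.2 rad/s
τ = P_out/ω = 33720/101.2 = 333 N·m

333 N·m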